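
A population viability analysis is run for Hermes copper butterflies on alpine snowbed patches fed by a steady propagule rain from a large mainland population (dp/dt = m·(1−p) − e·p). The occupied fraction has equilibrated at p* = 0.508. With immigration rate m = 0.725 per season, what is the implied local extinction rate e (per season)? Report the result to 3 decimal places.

At equilibrium m(1−p*) = e·p*, so e = m(1−p*)/p*.
e = 0.725 × 0.4920 / 0.508 = 0.7022.

0.702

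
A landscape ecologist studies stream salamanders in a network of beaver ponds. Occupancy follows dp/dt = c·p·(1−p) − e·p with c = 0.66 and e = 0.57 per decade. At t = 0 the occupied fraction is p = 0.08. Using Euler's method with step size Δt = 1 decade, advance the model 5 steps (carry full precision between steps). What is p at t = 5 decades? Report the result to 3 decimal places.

0.094

Update rule: p ← p + [c·p·(1−p) − e·p]·Δt with Δt = 1.
step 1: Δp = +0.00298, p = 0.08298
step 2: Δp = +0.00292, p = 0.08590
step 3: Δp = +0.00286, p = 0.08876
step 4: Δp = +0.00279, p = 0.09155
step 5: Δp = +0.00271, p = 0.09426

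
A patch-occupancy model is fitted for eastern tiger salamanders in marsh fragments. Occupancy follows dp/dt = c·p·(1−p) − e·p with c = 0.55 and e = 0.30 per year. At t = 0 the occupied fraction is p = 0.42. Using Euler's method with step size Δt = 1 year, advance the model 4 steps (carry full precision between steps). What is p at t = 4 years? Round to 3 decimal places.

0.443

Update rule: p ← p + [c·p·(1−p) − e·p]·Δt with Δt = 1.
p: 0.42000 → 0.42798  (Δp = +0.00798)
p: 0.42798 → 0.43423  (Δp = +0.00625)
p: 0.43423 → 0.43908  (Δp = +0.00485)
p: 0.43908 → 0.44282  (Δp = +0.00373)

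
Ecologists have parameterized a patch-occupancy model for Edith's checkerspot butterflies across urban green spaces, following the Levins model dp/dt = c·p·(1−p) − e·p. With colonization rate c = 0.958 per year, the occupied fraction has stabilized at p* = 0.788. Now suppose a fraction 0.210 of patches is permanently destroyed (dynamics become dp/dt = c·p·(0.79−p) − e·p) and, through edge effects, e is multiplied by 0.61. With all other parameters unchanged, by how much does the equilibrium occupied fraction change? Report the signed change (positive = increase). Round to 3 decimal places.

-0.127

Balance c(1−p*) = e gives e = 0.958×(1 − 0.78800) = 0.20310.
New p* = 0.79 − e/c = 0.79 − 0.12389/0.95800 = 0.66068.
Δp* = 0.66068 − 0.78800 = -0.12732.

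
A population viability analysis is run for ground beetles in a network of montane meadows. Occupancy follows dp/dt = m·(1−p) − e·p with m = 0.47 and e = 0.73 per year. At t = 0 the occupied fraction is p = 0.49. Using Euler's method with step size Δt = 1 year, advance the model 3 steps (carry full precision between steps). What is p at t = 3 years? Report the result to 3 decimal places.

Update rule: p ← p + [m·(1−p) − e·p]·Δt with Δt = 1.
  1  |  dp/dt·Δt = -0.118000  |  p_1 = 0.372000
  2  |  dp/dt·Δt = +0.023600  |  p_2 = 0.395600
  3  |  dp/dt·Δt = -0.004720  |  p_3 = 0.390880

0.391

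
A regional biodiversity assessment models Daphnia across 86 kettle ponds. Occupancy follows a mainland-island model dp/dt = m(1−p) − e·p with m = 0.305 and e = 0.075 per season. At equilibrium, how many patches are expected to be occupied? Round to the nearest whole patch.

69

p* = m/(m+e) = 0.305/0.3800 = 0.8026.
Expected occupied patches = N × p* = 86 × 0.8026 = 69.03 ≈ 69.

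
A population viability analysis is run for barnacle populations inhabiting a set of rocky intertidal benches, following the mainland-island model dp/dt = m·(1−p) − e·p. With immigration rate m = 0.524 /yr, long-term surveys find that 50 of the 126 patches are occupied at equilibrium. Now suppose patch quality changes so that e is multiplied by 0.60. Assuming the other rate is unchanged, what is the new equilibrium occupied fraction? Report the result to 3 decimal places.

0.523

Observed p* = 50/126 = 0.39683.
Balance m(1−p*) = e·p* gives e = m(1−p*)/p* = 0.524×0.60317/0.39683 = 0.79646.
New p* = m/(m+e) = 0.52400/(0.52400+0.47788) = 0.52302.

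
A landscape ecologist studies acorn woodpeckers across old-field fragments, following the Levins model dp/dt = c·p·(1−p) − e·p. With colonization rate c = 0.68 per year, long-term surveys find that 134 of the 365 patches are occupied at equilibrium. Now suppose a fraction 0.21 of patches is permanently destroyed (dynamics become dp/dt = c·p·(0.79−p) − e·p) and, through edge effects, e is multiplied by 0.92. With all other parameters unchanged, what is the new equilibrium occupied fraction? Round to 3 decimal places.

0.208

Observed p* = 134/365 = 0.36712.
Balance c(1−p*) = e gives e = 0.68×(1 − 0.36712) = 0.43036.
New p* = 0.79 − e/c = 0.79 − 0.39593/0.68000 = 0.20775.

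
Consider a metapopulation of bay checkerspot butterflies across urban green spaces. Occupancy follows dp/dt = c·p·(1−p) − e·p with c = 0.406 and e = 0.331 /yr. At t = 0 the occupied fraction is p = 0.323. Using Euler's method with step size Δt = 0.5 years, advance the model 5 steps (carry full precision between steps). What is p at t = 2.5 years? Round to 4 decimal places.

0.2850

Update rule: p ← p + [c·p·(1−p) − e·p]·Δt with Δt = 0.5.
step 1: Δp = -0.00907, p = 0.31393
step 2: Δp = -0.00823, p = 0.30570
step 3: Δp = -0.00751, p = 0.29819
step 4: Δp = -0.00687, p = 0.29132
step 5: Δp = -0.00630, p = 0.28502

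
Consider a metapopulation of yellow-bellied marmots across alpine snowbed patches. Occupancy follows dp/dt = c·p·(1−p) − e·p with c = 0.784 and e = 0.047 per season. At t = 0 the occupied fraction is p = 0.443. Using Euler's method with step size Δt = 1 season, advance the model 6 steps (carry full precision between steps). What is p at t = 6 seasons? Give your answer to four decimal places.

0.9385

Update rule: p ← p + [c·p·(1−p) − e·p]·Δt with Δt = 1.
p: 0.44300 → 0.61563  (Δp = +0.17263)
p: 0.61563 → 0.77221  (Δp = +0.15658)
p: 0.77221 → 0.87383  (Δp = +0.10161)
p: 0.87383 → 0.91920  (Δp = +0.04537)
p: 0.91920 → 0.93422  (Δp = +0.01503)
p: 0.93422 → 0.93849  (Δp = +0.00427)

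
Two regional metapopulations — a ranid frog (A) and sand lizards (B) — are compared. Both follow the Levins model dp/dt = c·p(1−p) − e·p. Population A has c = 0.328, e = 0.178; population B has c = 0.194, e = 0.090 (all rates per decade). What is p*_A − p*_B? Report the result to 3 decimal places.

-0.079

A: p*_A = 1 − 0.178/0.328 = 0.4573.
B: p*_B = 1 − 0.090/0.194 = 0.5361.
p*_A − p*_B = 0.4573 − 0.5361 = -0.0788.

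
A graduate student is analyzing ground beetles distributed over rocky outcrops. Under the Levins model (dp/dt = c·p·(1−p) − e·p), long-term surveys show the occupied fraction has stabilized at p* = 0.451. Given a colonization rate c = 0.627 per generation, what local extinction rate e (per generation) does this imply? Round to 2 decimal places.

At equilibrium c(1−p*) = e.
e = 0.627 × (1 − 0.451) = 0.627 × 0.5490 = 0.3442.

0.34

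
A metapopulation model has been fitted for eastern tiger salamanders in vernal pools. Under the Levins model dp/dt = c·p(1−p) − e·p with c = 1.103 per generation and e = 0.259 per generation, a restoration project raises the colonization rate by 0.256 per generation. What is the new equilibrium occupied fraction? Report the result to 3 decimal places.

0.809

Before: p* = 1 − 0.259/1.103 = 0.7652.
After the change, c = 1.359, e = 0.259, so p* = 1 − 0.259/1.359 = 0.8094.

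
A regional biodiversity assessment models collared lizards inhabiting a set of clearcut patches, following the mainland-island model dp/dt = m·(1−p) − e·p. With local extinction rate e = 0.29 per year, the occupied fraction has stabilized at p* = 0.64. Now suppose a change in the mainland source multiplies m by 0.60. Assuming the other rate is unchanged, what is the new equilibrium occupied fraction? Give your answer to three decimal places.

0.516

Balance m(1−p*) = e·p* gives m = e·p*/(1−p*) = 0.29×0.64000/0.36000 = 0.51556.
New p* = m/(m+e) = 0.30934/(0.30934+0.29000) = 0.51613.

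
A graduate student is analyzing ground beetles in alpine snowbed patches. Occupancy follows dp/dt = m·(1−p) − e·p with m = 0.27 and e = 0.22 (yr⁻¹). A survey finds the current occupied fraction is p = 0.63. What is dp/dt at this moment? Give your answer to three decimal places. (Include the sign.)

-0.039

Colonization term: m·(1−p) = 0.27×0.3700 = 0.09990.
Extinction term: e·p = 0.13860.
dp/dt = 0.09990 − 0.13860 = -0.03870.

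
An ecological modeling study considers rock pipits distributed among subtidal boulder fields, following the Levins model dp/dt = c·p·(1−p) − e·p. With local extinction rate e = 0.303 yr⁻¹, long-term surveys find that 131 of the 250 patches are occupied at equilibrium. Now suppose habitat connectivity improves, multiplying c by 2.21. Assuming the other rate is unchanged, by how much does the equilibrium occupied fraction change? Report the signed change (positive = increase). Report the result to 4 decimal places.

Observed p* = 131/250 = 0.52400.
Balance c(1−p*) = e gives c = e/(1 − 0.52400) = 0.303/0.47600 = 0.63655.
New p* = 1 − e/c = 1 − 0.30300/1.40678 = 0.78461.
Δp* = 0.78461 − 0.52400 = +0.26061.

0.2606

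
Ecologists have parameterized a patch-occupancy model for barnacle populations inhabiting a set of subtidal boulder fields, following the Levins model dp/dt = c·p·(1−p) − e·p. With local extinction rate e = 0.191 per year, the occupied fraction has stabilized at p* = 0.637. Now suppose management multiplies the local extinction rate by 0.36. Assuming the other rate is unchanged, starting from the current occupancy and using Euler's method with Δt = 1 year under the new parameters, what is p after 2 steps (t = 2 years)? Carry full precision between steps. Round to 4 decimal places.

0.7730

Balance c(1−p*) = e gives c = e/(1 − 0.63700) = 0.191/0.36300 = 0.52617.
Starting from p₀ = 0.63700; update p ← p + (dp/dt)·Δt with the new parameters.
t = 1: p = 0.63700 + (+0.07787) = 0.71487
t = 2: p = 0.71487 + (+0.05810) = 0.77296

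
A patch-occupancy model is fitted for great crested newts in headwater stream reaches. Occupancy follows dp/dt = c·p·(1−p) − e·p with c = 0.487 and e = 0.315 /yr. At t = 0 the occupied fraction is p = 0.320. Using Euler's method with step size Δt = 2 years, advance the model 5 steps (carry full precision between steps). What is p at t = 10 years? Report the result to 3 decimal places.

0.349

Update rule: p ← p + [c·p·(1−p) − e·p]·Δt with Δt = 2.
t = 2: p = 0.32000 + (+0.01034) = 0.33034
t = 4: p = 0.33034 + (+0.00735) = 0.33769
t = 6: p = 0.33769 + (+0.00510) = 0.34279
t = 8: p = 0.34279 + (+0.00347) = 0.34626
t = 10: p = 0.34626 + (+0.00234) = 0.34859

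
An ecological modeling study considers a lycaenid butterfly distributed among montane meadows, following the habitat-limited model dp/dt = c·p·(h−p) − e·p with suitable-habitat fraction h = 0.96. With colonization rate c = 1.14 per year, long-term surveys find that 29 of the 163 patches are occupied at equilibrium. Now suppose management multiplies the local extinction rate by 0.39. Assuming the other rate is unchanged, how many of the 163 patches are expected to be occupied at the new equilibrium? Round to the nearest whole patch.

Observed p* = 29/163 = 0.17791.
Balance c(h−p*) = e gives e = 1.14×(0.96 − 0.17791) = 0.89158.
New p* = 0.96 − e/c = 0.96 − 0.34772/1.14000 = 0.65498.
Expected occupied = 163 × 0.65498 = 106.76 ≈ 107.

107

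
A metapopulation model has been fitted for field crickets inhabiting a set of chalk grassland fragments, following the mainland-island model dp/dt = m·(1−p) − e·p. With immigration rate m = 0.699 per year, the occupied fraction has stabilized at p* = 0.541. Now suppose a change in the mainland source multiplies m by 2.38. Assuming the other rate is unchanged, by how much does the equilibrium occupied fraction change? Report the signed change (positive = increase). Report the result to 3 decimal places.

Balance m(1−p*) = e·p* gives e = m(1−p*)/p* = 0.699×0.45900/0.54100 = 0.59305.
New p* = m/(m+e) = 1.66362/(1.66362+0.59305) = 0.73720.
Δp* = 0.73720 − 0.54100 = +0.19620.

0.196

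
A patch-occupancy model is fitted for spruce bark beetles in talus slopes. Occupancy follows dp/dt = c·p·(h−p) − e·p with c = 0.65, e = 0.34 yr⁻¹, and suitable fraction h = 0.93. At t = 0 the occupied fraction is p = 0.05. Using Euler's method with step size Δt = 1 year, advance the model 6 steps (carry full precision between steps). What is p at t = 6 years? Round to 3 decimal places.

0.155

Update rule: p ← p + [c·p·(h−p) − e·p]·Δt with Δt = 1.
p: 0.05000 → 0.06160  (Δp = +0.01160)
p: 0.06160 → 0.07543  (Δp = +0.01383)
p: 0.07543 → 0.09168  (Δp = +0.01625)
p: 0.09168 → 0.11046  (Δp = +0.01879)
p: 0.11046 → 0.13175  (Δp = +0.02129)
p: 0.13175 → 0.15532  (Δp = +0.02357)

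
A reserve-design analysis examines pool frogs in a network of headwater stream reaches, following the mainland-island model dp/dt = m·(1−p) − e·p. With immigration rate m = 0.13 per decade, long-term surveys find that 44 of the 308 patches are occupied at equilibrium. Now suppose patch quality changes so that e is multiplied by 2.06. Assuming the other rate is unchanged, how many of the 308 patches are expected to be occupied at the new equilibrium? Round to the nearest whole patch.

23

Observed p* = 44/308 = 0.14286.
Balance m(1−p*) = e·p* gives e = m(1−p*)/p* = 0.13×0.85714/0.14286 = 0.77998.
New p* = m/(m+e) = 0.13000/(0.13000+1.60676) = 0.07485.
Expected occupied = 308 × 0.07485 = 23.05 ≈ 23.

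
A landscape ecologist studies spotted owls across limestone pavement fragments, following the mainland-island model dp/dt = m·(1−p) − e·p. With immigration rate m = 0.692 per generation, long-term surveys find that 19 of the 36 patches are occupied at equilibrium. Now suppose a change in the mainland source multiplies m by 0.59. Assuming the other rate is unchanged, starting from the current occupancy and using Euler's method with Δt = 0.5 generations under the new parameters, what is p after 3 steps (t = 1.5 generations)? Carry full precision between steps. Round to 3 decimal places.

0.412

Observed p* = 19/36 = 0.52778.
Balance m(1−p*) = e·p* gives e = m(1−p*)/p* = 0.692×0.47222/0.52778 = 0.61916.
Starting from p₀ = 0.52778; update p ← p + (dp/dt)·Δt with the new parameters.
t = 0.5: p = 0.52778 + (-0.06699) = 0.46079
t = 1: p = 0.46079 + (-0.03258) = 0.42821
t = 1.5: p = 0.42821 + (-0.01584) = 0.41237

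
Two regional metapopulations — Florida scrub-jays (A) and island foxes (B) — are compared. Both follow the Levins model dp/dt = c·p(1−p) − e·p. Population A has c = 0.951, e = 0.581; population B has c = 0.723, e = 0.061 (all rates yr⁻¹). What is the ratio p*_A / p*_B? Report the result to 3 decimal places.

0.425

A: p*_A = 1 − 0.581/0.951 = 0.3891.
B: p*_B = 1 − 0.061/0.723 = 0.9156.
p*_A / p*_B = 0.3891/0.9156 = 0.4249.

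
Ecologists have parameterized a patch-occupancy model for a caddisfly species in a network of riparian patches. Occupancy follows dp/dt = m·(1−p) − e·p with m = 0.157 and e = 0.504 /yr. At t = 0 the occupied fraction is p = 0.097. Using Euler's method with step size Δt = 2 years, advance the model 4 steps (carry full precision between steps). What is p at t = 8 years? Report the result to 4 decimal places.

Update rule: p ← p + [m·(1−p) − e·p]·Δt with Δt = 2.
t = 2: p = 0.09700 + (+0.18577) = 0.28277
t = 4: p = 0.28277 + (-0.05982) = 0.22295
t = 6: p = 0.22295 + (+0.01926) = 0.24221
t = 8: p = 0.24221 + (-0.00620) = 0.23601

0.2360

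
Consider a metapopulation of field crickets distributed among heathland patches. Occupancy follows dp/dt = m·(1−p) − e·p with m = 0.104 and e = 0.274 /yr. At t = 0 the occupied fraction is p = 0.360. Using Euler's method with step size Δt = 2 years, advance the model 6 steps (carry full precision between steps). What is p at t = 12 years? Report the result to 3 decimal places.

Update rule: p ← p + [m·(1−p) − e·p]·Δt with Δt = 2.
step 1: Δp = -0.06416, p = 0.29584
step 2: Δp = -0.01566, p = 0.28018
step 3: Δp = -0.00382, p = 0.27637
step 4: Δp = -0.00093, p = 0.27543
step 5: Δp = -0.00023, p = 0.27521
step 6: Δp = -0.00006, p = 0.27515

0.275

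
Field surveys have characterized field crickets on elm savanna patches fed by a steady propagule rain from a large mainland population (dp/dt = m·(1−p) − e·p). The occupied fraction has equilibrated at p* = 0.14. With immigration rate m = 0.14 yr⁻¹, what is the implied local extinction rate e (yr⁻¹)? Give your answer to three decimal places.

0.860

At equilibrium m(1−p*) = e·p*, so e = m(1−p*)/p*.
e = 0.14 × 0.8600 / 0.14 = 0.8600.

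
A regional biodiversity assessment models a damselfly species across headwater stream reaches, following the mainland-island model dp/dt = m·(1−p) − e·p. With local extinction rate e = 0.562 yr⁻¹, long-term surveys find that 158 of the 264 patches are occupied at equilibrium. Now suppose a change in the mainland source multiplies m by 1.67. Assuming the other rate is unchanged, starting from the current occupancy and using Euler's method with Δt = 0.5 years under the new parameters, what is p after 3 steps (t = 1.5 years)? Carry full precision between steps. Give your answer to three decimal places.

Observed p* = 158/264 = 0.59848.
Balance m(1−p*) = e·p* gives m = e·p*/(1−p*) = 0.562×0.59848/0.40152 = 0.83770.
Starting from p₀ = 0.59848; update p ← p + (dp/dt)·Δt with the new parameters.
t = 0.5: p = 0.59848 + (+0.11268) = 0.71116
t = 1: p = 0.71116 + (+0.00220) = 0.71336
t = 1.5: p = 0.71336 + (+0.00004) = 0.71340

0.713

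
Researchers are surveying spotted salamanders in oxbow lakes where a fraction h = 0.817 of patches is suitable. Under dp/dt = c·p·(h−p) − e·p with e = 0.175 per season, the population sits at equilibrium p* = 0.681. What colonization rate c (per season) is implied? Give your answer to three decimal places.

1.287

At equilibrium c(h−p*) = e, so c = e/(h−p*).
c = 0.175/(0.817 − 0.681) = 0.175/0.1360 = 1.2868.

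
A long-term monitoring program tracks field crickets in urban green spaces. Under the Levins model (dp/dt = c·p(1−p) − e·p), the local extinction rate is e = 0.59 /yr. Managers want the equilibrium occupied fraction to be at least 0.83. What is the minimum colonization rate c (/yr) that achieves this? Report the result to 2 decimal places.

p* = 1 − e/c ≥ 0.83 requires e/c ≤ 0.1700, i.e. c ≥ e/0.1700.
c_min = 0.59/0.1700 = 3.4706.

3.47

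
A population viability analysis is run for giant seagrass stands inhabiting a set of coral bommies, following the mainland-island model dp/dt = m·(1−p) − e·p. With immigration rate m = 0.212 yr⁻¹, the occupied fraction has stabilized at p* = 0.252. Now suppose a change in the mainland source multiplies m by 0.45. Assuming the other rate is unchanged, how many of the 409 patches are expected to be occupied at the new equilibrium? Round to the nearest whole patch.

Balance m(1−p*) = e·p* gives e = m(1−p*)/p* = 0.212×0.74800/0.25200 = 0.62927.
New p* = m/(m+e) = 0.09540/(0.09540+0.62927) = 0.13165.
Expected occupied = 409 × 0.13165 = 53.84 ≈ 54.

54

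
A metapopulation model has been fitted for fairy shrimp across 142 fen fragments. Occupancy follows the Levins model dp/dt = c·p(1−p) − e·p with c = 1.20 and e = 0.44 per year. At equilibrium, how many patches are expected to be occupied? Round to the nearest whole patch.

p* = 1 − e/c = 1 − 0.44/1.20 = 0.6333.
Expected occupied patches = N × p* = 142 × 0.6333 = 89.93 ≈ 90.

90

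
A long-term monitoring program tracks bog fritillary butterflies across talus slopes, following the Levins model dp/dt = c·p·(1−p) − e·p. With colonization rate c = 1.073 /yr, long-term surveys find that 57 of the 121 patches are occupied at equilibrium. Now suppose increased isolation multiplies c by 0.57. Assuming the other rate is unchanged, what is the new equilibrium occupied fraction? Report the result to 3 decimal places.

0.072

Observed p* = 57/121 = 0.47107.
Balance c(1−p*) = e gives e = 1.073×(1 − 0.47107) = 0.56754.
New p* = 1 − e/c = 1 − 0.56754/0.61161 = 0.07206.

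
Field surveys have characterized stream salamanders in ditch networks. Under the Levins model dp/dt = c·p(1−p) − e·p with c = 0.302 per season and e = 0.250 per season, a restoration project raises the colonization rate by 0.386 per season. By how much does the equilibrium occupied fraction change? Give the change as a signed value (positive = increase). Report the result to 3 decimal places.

Before: p* = 1 − 0.250/0.302 = 0.1722.
After the change, c = 0.688, e = 0.25, so p* = 1 − 0.25/0.688 = 0.6366.
Δp* = 0.6366 − 0.1722 = +0.4644.

0.464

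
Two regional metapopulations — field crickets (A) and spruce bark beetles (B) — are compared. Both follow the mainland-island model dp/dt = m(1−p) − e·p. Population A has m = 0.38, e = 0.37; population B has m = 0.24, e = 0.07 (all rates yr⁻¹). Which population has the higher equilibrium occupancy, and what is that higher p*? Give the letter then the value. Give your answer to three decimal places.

B, 0.774

A: p*_A = m/(m+e) = 0.38/0.7500 = 0.5067.
B: p*_B = 0.24/0.3100 = 0.7742.
B is higher at 0.7742.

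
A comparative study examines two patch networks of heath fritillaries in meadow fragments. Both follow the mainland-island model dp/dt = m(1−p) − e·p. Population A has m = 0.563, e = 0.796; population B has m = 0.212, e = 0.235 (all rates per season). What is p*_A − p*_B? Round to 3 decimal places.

A: p*_A = m/(m+e) = 0.563/1.3590 = 0.4143.
B: p*_B = 0.212/0.4470 = 0.4743.
p*_A − p*_B = 0.4143 − 0.4743 = -0.0600.

-0.060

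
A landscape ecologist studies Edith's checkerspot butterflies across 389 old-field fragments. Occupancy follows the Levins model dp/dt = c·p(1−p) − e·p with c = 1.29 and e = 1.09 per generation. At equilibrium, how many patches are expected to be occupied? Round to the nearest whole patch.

60

p* = 1 − e/c = 1 − 1.09/1.29 = 0.1550.
Expected occupied patches = N × p* = 389 × 0.1550 = 60.31 ≈ 60.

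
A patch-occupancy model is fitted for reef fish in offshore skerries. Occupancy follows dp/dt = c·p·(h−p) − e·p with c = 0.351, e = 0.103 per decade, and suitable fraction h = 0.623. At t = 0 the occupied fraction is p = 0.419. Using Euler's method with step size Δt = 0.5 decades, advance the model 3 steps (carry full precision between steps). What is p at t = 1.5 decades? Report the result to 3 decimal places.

Update rule: p ← p + [c·p·(h−p) − e·p]·Δt with Δt = 0.5.
step 1: Δp = -0.00658, p = 0.41242
step 2: Δp = -0.00600, p = 0.40642
step 3: Δp = -0.00548, p = 0.40094

0.401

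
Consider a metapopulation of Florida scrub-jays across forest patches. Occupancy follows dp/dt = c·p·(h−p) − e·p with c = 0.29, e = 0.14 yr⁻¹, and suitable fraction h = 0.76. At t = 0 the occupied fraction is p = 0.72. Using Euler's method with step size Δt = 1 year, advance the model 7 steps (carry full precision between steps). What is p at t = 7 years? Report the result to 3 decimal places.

0.411

Update rule: p ← p + [c·p·(h−p) − e·p]·Δt with Δt = 1.
p: 0.72000 → 0.62755  (Δp = -0.09245)
p: 0.62755 → 0.56380  (Δp = -0.06375)
p: 0.56380 → 0.51695  (Δp = -0.04685)
p: 0.51695 → 0.48101  (Δp = -0.03594)
p: 0.48101 → 0.45259  (Δp = -0.02842)
p: 0.45259 → 0.42957  (Δp = -0.02301)
p: 0.42957 → 0.41060  (Δp = -0.01898)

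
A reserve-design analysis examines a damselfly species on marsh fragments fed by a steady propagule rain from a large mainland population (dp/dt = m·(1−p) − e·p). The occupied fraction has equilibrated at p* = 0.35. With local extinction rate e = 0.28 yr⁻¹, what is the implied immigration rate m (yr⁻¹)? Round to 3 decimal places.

At equilibrium m(1−p*) = e·p*, so m = e·p*/(1−p*).
m = 0.28 × 0.35 / 0.6500 = 0.0980/0.6500 = 0.1508.

0.151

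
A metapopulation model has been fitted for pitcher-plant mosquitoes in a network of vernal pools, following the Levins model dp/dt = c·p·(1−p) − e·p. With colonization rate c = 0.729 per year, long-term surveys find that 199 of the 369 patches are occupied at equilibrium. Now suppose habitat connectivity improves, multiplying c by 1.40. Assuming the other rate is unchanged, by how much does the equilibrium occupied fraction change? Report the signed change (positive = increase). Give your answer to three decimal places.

0.132

Observed p* = 199/369 = 0.53930.
Balance c(1−p*) = e gives e = 0.729×(1 − 0.53930) = 0.33585.
New p* = 1 − e/c = 1 − 0.33585/1.02060 = 0.67093.
Δp* = 0.67093 − 0.53930 = +0.13163.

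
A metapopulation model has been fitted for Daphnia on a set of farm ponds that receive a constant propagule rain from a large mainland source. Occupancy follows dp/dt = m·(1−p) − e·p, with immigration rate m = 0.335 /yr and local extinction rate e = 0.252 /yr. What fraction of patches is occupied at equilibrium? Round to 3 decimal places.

At equilibrium the propagule rain into empty patches balances local extinction: m(1−p*) = e·p*.
p* = m/(m+e) = 0.335/(0.335+0.252) = 0.335/0.5870 = 0.5707.

0.571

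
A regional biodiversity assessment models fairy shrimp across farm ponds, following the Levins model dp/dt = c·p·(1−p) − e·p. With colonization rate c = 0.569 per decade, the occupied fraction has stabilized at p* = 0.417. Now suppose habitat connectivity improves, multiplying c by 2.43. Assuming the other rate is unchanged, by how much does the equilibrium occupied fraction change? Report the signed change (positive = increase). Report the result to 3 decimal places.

Balance c(1−p*) = e gives e = 0.569×(1 − 0.41700) = 0.33173.
New p* = 1 − e/c = 1 − 0.33173/1.38267 = 0.76008.
Δp* = 0.76008 − 0.41700 = +0.34308.

0.343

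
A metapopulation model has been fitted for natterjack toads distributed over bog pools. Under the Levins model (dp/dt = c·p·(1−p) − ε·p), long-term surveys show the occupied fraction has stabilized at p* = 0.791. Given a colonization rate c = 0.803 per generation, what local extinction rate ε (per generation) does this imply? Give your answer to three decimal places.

At equilibrium c(1−p*) = ε.
ε = 0.803 × (1 − 0.791) = 0.803 × 0.2090 = 0.1678.

0.168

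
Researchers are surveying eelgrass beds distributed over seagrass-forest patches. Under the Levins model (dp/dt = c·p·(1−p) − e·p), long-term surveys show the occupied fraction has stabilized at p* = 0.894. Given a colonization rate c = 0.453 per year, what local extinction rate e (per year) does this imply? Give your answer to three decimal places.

At equilibrium c(1−p*) = e.
e = 0.453 × (1 − 0.894) = 0.453 × 0.1060 = 0.0480.

0.048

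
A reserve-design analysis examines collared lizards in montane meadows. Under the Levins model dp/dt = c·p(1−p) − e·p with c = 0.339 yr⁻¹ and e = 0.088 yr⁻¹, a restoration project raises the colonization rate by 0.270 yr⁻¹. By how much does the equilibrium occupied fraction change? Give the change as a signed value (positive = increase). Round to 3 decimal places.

Before: p* = 1 − 0.088/0.339 = 0.7404.
After the change, c = 0.609, e = 0.088, so p* = 1 − 0.088/0.609 = 0.8555.
Δp* = 0.8555 − 0.7404 = +0.1151.

0.115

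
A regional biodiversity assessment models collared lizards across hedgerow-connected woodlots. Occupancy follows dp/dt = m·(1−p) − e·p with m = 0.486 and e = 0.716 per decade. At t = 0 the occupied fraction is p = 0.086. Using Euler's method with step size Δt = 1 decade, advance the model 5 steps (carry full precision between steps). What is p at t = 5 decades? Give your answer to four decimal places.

Update rule: p ← p + [m·(1−p) − e·p]·Δt with Δt = 1.
t = 1: p = 0.08600 + (+0.38263) = 0.46863
t = 2: p = 0.46863 + (-0.07729) = 0.39134
t = 3: p = 0.39134 + (+0.01561) = 0.40695
t = 4: p = 0.40695 + (-0.00315) = 0.40380
t = 5: p = 0.40380 + (+0.00064) = 0.40443

0.4044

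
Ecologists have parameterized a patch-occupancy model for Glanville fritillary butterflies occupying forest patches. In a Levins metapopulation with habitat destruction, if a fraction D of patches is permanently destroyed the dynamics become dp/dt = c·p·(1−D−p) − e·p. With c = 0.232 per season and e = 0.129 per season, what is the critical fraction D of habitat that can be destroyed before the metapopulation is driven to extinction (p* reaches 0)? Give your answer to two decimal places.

0.44

The nontrivial equilibrium is p* = (1−D) − e/c; extinction occurs when this hits zero.
So D_crit = 1 − e/c = 1 − 0.129/0.232 = 1 − 0.5560 = 0.4440.
Note this equals the original equilibrium occupancy — the Levins extinction-debt result.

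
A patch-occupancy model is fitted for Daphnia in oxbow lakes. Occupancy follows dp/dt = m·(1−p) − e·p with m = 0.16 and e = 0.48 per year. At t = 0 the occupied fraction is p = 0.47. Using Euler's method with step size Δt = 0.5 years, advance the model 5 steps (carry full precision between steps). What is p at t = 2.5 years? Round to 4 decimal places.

0.2820

Update rule: p ← p + [m·(1−p) − e·p]·Δt with Δt = 0.5.
  1  |  dp/dt·Δt = -0.070400  |  p_1 = 0.399600
  2  |  dp/dt·Δt = -0.047872  |  p_2 = 0.351728
  3  |  dp/dt·Δt = -0.032553  |  p_3 = 0.319175
  4  |  dp/dt·Δt = -0.022136  |  p_4 = 0.297039
  5  |  dp/dt·Δt = -0.015052  |  p_5 = 0.281987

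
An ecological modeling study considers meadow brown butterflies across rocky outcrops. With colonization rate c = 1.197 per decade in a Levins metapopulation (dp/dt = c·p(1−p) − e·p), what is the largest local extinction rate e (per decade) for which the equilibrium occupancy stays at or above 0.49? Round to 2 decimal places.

1 − e/c ≥ 0.49 ⇒ e ≤ c(1 − 0.49) = 1.197 × 0.5100.
e_max = 0.6105.

0.61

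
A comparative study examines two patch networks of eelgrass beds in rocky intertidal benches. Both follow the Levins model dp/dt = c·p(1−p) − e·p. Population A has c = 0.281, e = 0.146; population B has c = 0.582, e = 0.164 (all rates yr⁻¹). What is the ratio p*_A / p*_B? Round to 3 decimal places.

0.669

A: p*_A = 1 − 0.146/0.281 = 0.4804.
B: p*_B = 1 − 0.164/0.582 = 0.7182.
p*_A / p*_B = 0.4804/0.7182 = 0.6689.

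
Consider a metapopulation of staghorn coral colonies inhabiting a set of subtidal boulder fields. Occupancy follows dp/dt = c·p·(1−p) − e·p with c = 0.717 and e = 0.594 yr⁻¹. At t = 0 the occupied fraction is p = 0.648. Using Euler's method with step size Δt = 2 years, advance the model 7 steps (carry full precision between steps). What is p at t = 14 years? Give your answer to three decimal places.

0.177

Update rule: p ← p + [c·p·(1−p) − e·p]·Δt with Δt = 2.
p: 0.64800 → 0.20527  (Δp = -0.44273)
p: 0.20527 → 0.19534  (Δp = -0.00992)
p: 0.19534 → 0.18868  (Δp = -0.00666)
p: 0.18868 → 0.18404  (Δp = -0.00463)
p: 0.18404 → 0.18074  (Δp = -0.00330)
p: 0.18074 → 0.17836  (Δp = -0.00238)
p: 0.17836 → 0.17662  (Δp = -0.00174)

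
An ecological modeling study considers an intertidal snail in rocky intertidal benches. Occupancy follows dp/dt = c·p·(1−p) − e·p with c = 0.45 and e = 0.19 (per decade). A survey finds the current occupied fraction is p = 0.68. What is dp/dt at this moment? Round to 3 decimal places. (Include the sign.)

Colonization term: c·p·(1−p) = 0.45×0.68×0.3200 = 0.09792.
Extinction term: e·p = 0.12920.
dp/dt = 0.09792 − 0.12920 = -0.03128.

-0.031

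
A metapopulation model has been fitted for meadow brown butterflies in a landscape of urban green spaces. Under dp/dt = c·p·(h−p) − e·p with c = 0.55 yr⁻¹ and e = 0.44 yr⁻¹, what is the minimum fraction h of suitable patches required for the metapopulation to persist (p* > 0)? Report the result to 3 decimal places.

0.800

p* = h − e/c is positive only when h > e/c.
h_min = e/c = 0.44/0.55 = 0.8000.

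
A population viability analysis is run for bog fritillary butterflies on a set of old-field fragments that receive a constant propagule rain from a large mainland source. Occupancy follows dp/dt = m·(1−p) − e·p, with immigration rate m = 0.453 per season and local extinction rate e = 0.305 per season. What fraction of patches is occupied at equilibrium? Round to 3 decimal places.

Setting dp/dt = 0: m − m·p* = e·p*, so m = (m+e)·p*.
p* = m/(m+e) = 0.453/(0.453+0.305) = 0.453/0.7580 = 0.5976.

0.598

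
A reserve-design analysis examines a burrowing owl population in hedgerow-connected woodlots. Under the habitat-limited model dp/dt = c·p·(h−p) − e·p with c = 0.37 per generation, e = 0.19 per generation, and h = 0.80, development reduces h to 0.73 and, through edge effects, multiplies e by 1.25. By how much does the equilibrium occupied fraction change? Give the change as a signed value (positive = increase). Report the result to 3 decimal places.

Before: p* = h − e/c = 0.80 − 0.19/0.37 = 0.80 − 0.5135 = 0.2865.
After: c = 0.37, e = 0.2375, h = 0.73; p* = 0.73 − 0.2375/0.37 = 0.0881.
Δp* = 0.0881 − 0.2865 = -0.1984.

-0.198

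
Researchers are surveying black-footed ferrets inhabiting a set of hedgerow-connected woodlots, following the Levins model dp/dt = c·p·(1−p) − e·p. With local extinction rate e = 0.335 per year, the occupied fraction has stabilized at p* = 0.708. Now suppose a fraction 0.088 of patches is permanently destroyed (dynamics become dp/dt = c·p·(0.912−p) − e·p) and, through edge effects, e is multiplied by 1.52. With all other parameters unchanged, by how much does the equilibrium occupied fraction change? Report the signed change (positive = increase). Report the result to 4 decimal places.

Balance c(1−p*) = e gives c = e/(1 − 0.70800) = 0.335/0.29200 = 1.14726.
New p* = 0.912 − e/c = 0.912 − 0.50920/1.14726 = 0.46816.
Δp* = 0.46816 − 0.70800 = -0.23984.

-0.2398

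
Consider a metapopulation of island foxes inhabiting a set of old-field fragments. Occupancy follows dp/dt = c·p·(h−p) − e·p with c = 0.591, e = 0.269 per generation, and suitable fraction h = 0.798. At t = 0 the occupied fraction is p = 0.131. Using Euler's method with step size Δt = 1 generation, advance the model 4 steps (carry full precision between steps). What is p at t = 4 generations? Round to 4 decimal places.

Update rule: p ← p + [c·p·(h−p) − e·p]·Δt with Δt = 1.
step 1: Δp = +0.01640, p = 0.14740
step 2: Δp = +0.01703, p = 0.16443
step 3: Δp = +0.01734, p = 0.18176
step 4: Δp = +0.01730, p = 0.19907

0.1991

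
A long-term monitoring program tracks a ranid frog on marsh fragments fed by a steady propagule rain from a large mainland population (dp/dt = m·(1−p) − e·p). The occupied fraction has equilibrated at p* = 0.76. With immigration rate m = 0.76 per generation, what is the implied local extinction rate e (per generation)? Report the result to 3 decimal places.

At equilibrium m(1−p*) = e·p*, so e = m(1−p*)/p*.
e = 0.76 × 0.2400 / 0.76 = 0.2400.

0.240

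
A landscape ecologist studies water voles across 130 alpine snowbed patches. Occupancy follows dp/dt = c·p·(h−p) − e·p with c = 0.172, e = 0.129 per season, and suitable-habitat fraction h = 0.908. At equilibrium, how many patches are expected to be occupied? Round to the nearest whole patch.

p* = h − e/c = 0.908 − 0.7500 = 0.1580.
Expected occupied patches = N × p* = 130 × 0.1580 = 20.54 ≈ 21.

21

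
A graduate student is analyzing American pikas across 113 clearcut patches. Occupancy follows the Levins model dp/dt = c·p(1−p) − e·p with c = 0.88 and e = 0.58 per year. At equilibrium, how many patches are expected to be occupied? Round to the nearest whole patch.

p* = 1 − e/c = 1 − 0.58/0.88 = 0.3409.
Expected occupied patches = N × p* = 113 × 0.3409 = 38.52 ≈ 39.

39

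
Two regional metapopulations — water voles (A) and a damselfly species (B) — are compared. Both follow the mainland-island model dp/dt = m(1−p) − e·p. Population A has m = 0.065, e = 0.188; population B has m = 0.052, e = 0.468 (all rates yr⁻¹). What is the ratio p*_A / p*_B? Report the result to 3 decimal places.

2.569

A: p*_A = m/(m+e) = 0.065/0.2530 = 0.2569.
B: p*_B = 0.052/0.5200 = 0.1000.
p*_A / p*_B = 0.2569/0.1000 = 2.5692.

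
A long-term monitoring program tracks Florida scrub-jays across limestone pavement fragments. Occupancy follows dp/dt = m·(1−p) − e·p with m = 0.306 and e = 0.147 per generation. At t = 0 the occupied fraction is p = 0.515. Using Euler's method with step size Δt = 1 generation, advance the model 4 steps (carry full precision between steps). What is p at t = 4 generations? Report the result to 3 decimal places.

0.661

Update rule: p ← p + [m·(1−p) − e·p]·Δt with Δt = 1.
p: 0.51500 → 0.58771  (Δp = +0.07270)
p: 0.58771 → 0.62747  (Δp = +0.03977)
p: 0.62747 → 0.64923  (Δp = +0.02175)
p: 0.64923 → 0.66113  (Δp = +0.01190)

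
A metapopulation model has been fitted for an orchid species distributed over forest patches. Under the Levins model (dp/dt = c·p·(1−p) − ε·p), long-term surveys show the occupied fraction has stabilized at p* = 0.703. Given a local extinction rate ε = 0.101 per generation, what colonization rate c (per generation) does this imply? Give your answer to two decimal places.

0.34

At equilibrium c(1−p*) = ε, so c = ε/(1−p*).
c = 0.101/(1 − 0.703) = 0.101/0.2970 = 0.3401.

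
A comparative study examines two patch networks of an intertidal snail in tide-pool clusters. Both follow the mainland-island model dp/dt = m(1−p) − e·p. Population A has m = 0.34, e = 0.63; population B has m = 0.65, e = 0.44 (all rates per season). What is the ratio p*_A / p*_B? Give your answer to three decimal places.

A: p*_A = m/(m+e) = 0.34/0.9700 = 0.3505.
B: p*_B = 0.65/1.0900 = 0.5963.
p*_A / p*_B = 0.3505/0.5963 = 0.5878.

0.588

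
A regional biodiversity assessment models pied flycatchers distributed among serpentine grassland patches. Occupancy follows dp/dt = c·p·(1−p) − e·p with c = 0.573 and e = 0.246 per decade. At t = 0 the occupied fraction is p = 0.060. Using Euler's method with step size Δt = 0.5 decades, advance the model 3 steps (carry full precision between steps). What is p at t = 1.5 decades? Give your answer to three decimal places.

0.090

Update rule: p ← p + [c·p·(1−p) − e·p]·Δt with Δt = 0.5.
t = 0.5: p = 0.06000 + (+0.00878) = 0.06878
t = 1: p = 0.06878 + (+0.00989) = 0.07867
t = 1.5: p = 0.07867 + (+0.01109) = 0.08976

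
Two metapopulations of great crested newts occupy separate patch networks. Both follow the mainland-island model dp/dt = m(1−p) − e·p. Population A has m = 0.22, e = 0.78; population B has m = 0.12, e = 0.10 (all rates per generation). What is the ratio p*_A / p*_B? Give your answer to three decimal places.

A: p*_A = m/(m+e) = 0.22/1.0000 = 0.2200.
B: p*_B = 0.12/0.2200 = 0.5455.
p*_A / p*_B = 0.2200/0.5455 = 0.4033.

0.403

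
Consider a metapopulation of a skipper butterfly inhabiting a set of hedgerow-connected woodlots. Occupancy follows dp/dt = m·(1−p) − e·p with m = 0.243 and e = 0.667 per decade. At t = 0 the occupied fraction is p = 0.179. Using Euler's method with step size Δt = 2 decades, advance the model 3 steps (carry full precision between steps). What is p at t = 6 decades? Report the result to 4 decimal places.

0.3156

Update rule: p ← p + [m·(1−p) − e·p]·Δt with Δt = 2.
p: 0.17900 → 0.33922  (Δp = +0.16022)
p: 0.33922 → 0.20784  (Δp = -0.13138)
p: 0.20784 → 0.31557  (Δp = +0.10773)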